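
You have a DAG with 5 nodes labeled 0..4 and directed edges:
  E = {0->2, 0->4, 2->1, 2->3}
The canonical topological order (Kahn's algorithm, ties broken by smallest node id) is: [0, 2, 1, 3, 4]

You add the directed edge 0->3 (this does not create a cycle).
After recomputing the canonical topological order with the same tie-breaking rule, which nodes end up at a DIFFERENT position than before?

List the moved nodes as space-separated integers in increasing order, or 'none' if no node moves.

Old toposort: [0, 2, 1, 3, 4]
Added edge 0->3
Recompute Kahn (smallest-id tiebreak):
  initial in-degrees: [0, 1, 1, 2, 1]
  ready (indeg=0): [0]
  pop 0: indeg[2]->0; indeg[3]->1; indeg[4]->0 | ready=[2, 4] | order so far=[0]
  pop 2: indeg[1]->0; indeg[3]->0 | ready=[1, 3, 4] | order so far=[0, 2]
  pop 1: no out-edges | ready=[3, 4] | order so far=[0, 2, 1]
  pop 3: no out-edges | ready=[4] | order so far=[0, 2, 1, 3]
  pop 4: no out-edges | ready=[] | order so far=[0, 2, 1, 3, 4]
New canonical toposort: [0, 2, 1, 3, 4]
Compare positions:
  Node 0: index 0 -> 0 (same)
  Node 1: index 2 -> 2 (same)
  Node 2: index 1 -> 1 (same)
  Node 3: index 3 -> 3 (same)
  Node 4: index 4 -> 4 (same)
Nodes that changed position: none

Answer: none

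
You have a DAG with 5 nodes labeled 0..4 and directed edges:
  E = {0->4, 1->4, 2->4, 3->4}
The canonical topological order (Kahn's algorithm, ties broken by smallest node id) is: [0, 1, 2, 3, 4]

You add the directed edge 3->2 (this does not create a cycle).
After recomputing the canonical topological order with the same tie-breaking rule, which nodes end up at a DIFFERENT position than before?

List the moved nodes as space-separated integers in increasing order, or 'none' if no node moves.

Answer: 2 3

Derivation:
Old toposort: [0, 1, 2, 3, 4]
Added edge 3->2
Recompute Kahn (smallest-id tiebreak):
  initial in-degrees: [0, 0, 1, 0, 4]
  ready (indeg=0): [0, 1, 3]
  pop 0: indeg[4]->3 | ready=[1, 3] | order so far=[0]
  pop 1: indeg[4]->2 | ready=[3] | order so far=[0, 1]
  pop 3: indeg[2]->0; indeg[4]->1 | ready=[2] | order so far=[0, 1, 3]
  pop 2: indeg[4]->0 | ready=[4] | order so far=[0, 1, 3, 2]
  pop 4: no out-edges | ready=[] | order so far=[0, 1, 3, 2, 4]
New canonical toposort: [0, 1, 3, 2, 4]
Compare positions:
  Node 0: index 0 -> 0 (same)
  Node 1: index 1 -> 1 (same)
  Node 2: index 2 -> 3 (moved)
  Node 3: index 3 -> 2 (moved)
  Node 4: index 4 -> 4 (same)
Nodes that changed position: 2 3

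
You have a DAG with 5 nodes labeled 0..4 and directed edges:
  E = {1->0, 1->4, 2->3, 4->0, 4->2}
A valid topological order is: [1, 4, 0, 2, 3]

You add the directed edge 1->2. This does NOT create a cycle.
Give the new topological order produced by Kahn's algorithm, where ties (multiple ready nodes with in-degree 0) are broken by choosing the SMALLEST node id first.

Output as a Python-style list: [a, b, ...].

Answer: [1, 4, 0, 2, 3]

Derivation:
Old toposort: [1, 4, 0, 2, 3]
Added edge: 1->2
Position of 1 (0) < position of 2 (3). Old order still valid.
Run Kahn's algorithm (break ties by smallest node id):
  initial in-degrees: [2, 0, 2, 1, 1]
  ready (indeg=0): [1]
  pop 1: indeg[0]->1; indeg[2]->1; indeg[4]->0 | ready=[4] | order so far=[1]
  pop 4: indeg[0]->0; indeg[2]->0 | ready=[0, 2] | order so far=[1, 4]
  pop 0: no out-edges | ready=[2] | order so far=[1, 4, 0]
  pop 2: indeg[3]->0 | ready=[3] | order so far=[1, 4, 0, 2]
  pop 3: no out-edges | ready=[] | order so far=[1, 4, 0, 2, 3]
  Result: [1, 4, 0, 2, 3]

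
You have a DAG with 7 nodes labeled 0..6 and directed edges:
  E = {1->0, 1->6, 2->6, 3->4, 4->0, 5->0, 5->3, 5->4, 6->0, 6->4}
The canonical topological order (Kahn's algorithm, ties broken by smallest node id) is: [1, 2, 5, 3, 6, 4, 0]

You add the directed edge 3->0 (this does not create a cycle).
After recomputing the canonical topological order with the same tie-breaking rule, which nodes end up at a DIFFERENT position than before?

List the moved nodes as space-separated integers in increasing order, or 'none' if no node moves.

Answer: none

Derivation:
Old toposort: [1, 2, 5, 3, 6, 4, 0]
Added edge 3->0
Recompute Kahn (smallest-id tiebreak):
  initial in-degrees: [5, 0, 0, 1, 3, 0, 2]
  ready (indeg=0): [1, 2, 5]
  pop 1: indeg[0]->4; indeg[6]->1 | ready=[2, 5] | order so far=[1]
  pop 2: indeg[6]->0 | ready=[5, 6] | order so far=[1, 2]
  pop 5: indeg[0]->3; indeg[3]->0; indeg[4]->2 | ready=[3, 6] | order so far=[1, 2, 5]
  pop 3: indeg[0]->2; indeg[4]->1 | ready=[6] | order so far=[1, 2, 5, 3]
  pop 6: indeg[0]->1; indeg[4]->0 | ready=[4] | order so far=[1, 2, 5, 3, 6]
  pop 4: indeg[0]->0 | ready=[0] | order so far=[1, 2, 5, 3, 6, 4]
  pop 0: no out-edges | ready=[] | order so far=[1, 2, 5, 3, 6, 4, 0]
New canonical toposort: [1, 2, 5, 3, 6, 4, 0]
Compare positions:
  Node 0: index 6 -> 6 (same)
  Node 1: index 0 -> 0 (same)
  Node 2: index 1 -> 1 (same)
  Node 3: index 3 -> 3 (same)
  Node 4: index 5 -> 5 (same)
  Node 5: index 2 -> 2 (same)
  Node 6: index 4 -> 4 (same)
Nodes that changed position: none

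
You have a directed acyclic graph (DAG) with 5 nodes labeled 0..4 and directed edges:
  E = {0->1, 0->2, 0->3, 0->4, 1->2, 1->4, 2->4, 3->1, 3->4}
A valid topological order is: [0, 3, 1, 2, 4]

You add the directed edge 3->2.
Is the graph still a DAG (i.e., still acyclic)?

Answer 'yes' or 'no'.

Given toposort: [0, 3, 1, 2, 4]
Position of 3: index 1; position of 2: index 3
New edge 3->2: forward
Forward edge: respects the existing order. Still a DAG, same toposort still valid.
Still a DAG? yes

Answer: yes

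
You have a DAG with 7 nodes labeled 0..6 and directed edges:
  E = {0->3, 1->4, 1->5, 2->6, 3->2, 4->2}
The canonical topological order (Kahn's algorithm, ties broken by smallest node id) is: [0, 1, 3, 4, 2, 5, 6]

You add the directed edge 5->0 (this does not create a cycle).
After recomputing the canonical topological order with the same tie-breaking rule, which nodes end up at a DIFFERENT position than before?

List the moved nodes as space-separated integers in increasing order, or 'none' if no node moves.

Old toposort: [0, 1, 3, 4, 2, 5, 6]
Added edge 5->0
Recompute Kahn (smallest-id tiebreak):
  initial in-degrees: [1, 0, 2, 1, 1, 1, 1]
  ready (indeg=0): [1]
  pop 1: indeg[4]->0; indeg[5]->0 | ready=[4, 5] | order so far=[1]
  pop 4: indeg[2]->1 | ready=[5] | order so far=[1, 4]
  pop 5: indeg[0]->0 | ready=[0] | order so far=[1, 4, 5]
  pop 0: indeg[3]->0 | ready=[3] | order so far=[1, 4, 5, 0]
  pop 3: indeg[2]->0 | ready=[2] | order so far=[1, 4, 5, 0, 3]
  pop 2: indeg[6]->0 | ready=[6] | order so far=[1, 4, 5, 0, 3, 2]
  pop 6: no out-edges | ready=[] | order so far=[1, 4, 5, 0, 3, 2, 6]
New canonical toposort: [1, 4, 5, 0, 3, 2, 6]
Compare positions:
  Node 0: index 0 -> 3 (moved)
  Node 1: index 1 -> 0 (moved)
  Node 2: index 4 -> 5 (moved)
  Node 3: index 2 -> 4 (moved)
  Node 4: index 3 -> 1 (moved)
  Node 5: index 5 -> 2 (moved)
  Node 6: index 6 -> 6 (same)
Nodes that changed position: 0 1 2 3 4 5

Answer: 0 1 2 3 4 5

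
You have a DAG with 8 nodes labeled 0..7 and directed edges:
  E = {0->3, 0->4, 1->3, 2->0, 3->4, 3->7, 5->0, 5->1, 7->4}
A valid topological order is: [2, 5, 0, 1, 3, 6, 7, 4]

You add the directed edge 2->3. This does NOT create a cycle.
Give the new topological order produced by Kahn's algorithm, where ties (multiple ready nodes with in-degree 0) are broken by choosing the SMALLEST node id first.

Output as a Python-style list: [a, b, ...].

Answer: [2, 5, 0, 1, 3, 6, 7, 4]

Derivation:
Old toposort: [2, 5, 0, 1, 3, 6, 7, 4]
Added edge: 2->3
Position of 2 (0) < position of 3 (4). Old order still valid.
Run Kahn's algorithm (break ties by smallest node id):
  initial in-degrees: [2, 1, 0, 3, 3, 0, 0, 1]
  ready (indeg=0): [2, 5, 6]
  pop 2: indeg[0]->1; indeg[3]->2 | ready=[5, 6] | order so far=[2]
  pop 5: indeg[0]->0; indeg[1]->0 | ready=[0, 1, 6] | order so far=[2, 5]
  pop 0: indeg[3]->1; indeg[4]->2 | ready=[1, 6] | order so far=[2, 5, 0]
  pop 1: indeg[3]->0 | ready=[3, 6] | order so far=[2, 5, 0, 1]
  pop 3: indeg[4]->1; indeg[7]->0 | ready=[6, 7] | order so far=[2, 5, 0, 1, 3]
  pop 6: no out-edges | ready=[7] | order so far=[2, 5, 0, 1, 3, 6]
  pop 7: indeg[4]->0 | ready=[4] | order so far=[2, 5, 0, 1, 3, 6, 7]
  pop 4: no out-edges | ready=[] | order so far=[2, 5, 0, 1, 3, 6, 7, 4]
  Result: [2, 5, 0, 1, 3, 6, 7, 4]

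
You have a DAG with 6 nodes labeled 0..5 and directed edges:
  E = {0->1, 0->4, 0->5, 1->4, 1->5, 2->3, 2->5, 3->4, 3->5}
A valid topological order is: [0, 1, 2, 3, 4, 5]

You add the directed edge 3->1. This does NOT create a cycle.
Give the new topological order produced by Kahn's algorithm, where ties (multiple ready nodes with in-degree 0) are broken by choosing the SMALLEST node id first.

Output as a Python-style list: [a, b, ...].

Old toposort: [0, 1, 2, 3, 4, 5]
Added edge: 3->1
Position of 3 (3) > position of 1 (1). Must reorder: 3 must now come before 1.
Run Kahn's algorithm (break ties by smallest node id):
  initial in-degrees: [0, 2, 0, 1, 3, 4]
  ready (indeg=0): [0, 2]
  pop 0: indeg[1]->1; indeg[4]->2; indeg[5]->3 | ready=[2] | order so far=[0]
  pop 2: indeg[3]->0; indeg[5]->2 | ready=[3] | order so far=[0, 2]
  pop 3: indeg[1]->0; indeg[4]->1; indeg[5]->1 | ready=[1] | order so far=[0, 2, 3]
  pop 1: indeg[4]->0; indeg[5]->0 | ready=[4, 5] | order so far=[0, 2, 3, 1]
  pop 4: no out-edges | ready=[5] | order so far=[0, 2, 3, 1, 4]
  pop 5: no out-edges | ready=[] | order so far=[0, 2, 3, 1, 4, 5]
  Result: [0, 2, 3, 1, 4, 5]

Answer: [0, 2, 3, 1, 4, 5]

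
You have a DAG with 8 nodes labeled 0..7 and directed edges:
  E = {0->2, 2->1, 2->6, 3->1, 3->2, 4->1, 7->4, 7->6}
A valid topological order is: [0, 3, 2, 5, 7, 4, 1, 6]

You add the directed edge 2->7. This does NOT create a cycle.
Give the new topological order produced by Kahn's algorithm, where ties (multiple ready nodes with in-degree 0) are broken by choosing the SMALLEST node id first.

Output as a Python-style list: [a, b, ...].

Old toposort: [0, 3, 2, 5, 7, 4, 1, 6]
Added edge: 2->7
Position of 2 (2) < position of 7 (4). Old order still valid.
Run Kahn's algorithm (break ties by smallest node id):
  initial in-degrees: [0, 3, 2, 0, 1, 0, 2, 1]
  ready (indeg=0): [0, 3, 5]
  pop 0: indeg[2]->1 | ready=[3, 5] | order so far=[0]
  pop 3: indeg[1]->2; indeg[2]->0 | ready=[2, 5] | order so far=[0, 3]
  pop 2: indeg[1]->1; indeg[6]->1; indeg[7]->0 | ready=[5, 7] | order so far=[0, 3, 2]
  pop 5: no out-edges | ready=[7] | order so far=[0, 3, 2, 5]
  pop 7: indeg[4]->0; indeg[6]->0 | ready=[4, 6] | order so far=[0, 3, 2, 5, 7]
  pop 4: indeg[1]->0 | ready=[1, 6] | order so far=[0, 3, 2, 5, 7, 4]
  pop 1: no out-edges | ready=[6] | order so far=[0, 3, 2, 5, 7, 4, 1]
  pop 6: no out-edges | ready=[] | order so far=[0, 3, 2, 5, 7, 4, 1, 6]
  Result: [0, 3, 2, 5, 7, 4, 1, 6]

Answer: [0, 3, 2, 5, 7, 4, 1, 6]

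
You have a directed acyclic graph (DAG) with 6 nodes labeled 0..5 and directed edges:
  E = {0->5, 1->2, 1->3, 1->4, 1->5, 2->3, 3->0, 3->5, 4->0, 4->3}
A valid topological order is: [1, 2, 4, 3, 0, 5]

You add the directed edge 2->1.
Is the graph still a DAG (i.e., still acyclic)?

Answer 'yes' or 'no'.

Answer: no

Derivation:
Given toposort: [1, 2, 4, 3, 0, 5]
Position of 2: index 1; position of 1: index 0
New edge 2->1: backward (u after v in old order)
Backward edge: old toposort is now invalid. Check if this creates a cycle.
Does 1 already reach 2? Reachable from 1: [0, 1, 2, 3, 4, 5]. YES -> cycle!
Still a DAG? no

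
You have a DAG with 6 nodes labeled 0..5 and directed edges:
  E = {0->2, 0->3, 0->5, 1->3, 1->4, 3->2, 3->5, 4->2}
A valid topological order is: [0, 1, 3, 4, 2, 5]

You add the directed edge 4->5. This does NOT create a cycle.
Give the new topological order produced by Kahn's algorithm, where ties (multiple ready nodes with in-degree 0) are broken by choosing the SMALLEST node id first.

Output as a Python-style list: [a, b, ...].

Old toposort: [0, 1, 3, 4, 2, 5]
Added edge: 4->5
Position of 4 (3) < position of 5 (5). Old order still valid.
Run Kahn's algorithm (break ties by smallest node id):
  initial in-degrees: [0, 0, 3, 2, 1, 3]
  ready (indeg=0): [0, 1]
  pop 0: indeg[2]->2; indeg[3]->1; indeg[5]->2 | ready=[1] | order so far=[0]
  pop 1: indeg[3]->0; indeg[4]->0 | ready=[3, 4] | order so far=[0, 1]
  pop 3: indeg[2]->1; indeg[5]->1 | ready=[4] | order so far=[0, 1, 3]
  pop 4: indeg[2]->0; indeg[5]->0 | ready=[2, 5] | order so far=[0, 1, 3, 4]
  pop 2: no out-edges | ready=[5] | order so far=[0, 1, 3, 4, 2]
  pop 5: no out-edges | ready=[] | order so far=[0, 1, 3, 4, 2, 5]
  Result: [0, 1, 3, 4, 2, 5]

Answer: [0, 1, 3, 4, 2, 5]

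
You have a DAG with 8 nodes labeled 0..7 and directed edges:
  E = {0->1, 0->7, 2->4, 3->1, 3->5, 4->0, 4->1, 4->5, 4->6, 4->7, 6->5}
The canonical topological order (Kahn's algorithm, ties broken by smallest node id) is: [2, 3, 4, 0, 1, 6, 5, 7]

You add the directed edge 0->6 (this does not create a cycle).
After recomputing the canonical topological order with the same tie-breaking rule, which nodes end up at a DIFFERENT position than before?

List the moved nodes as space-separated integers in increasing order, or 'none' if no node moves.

Answer: none

Derivation:
Old toposort: [2, 3, 4, 0, 1, 6, 5, 7]
Added edge 0->6
Recompute Kahn (smallest-id tiebreak):
  initial in-degrees: [1, 3, 0, 0, 1, 3, 2, 2]
  ready (indeg=0): [2, 3]
  pop 2: indeg[4]->0 | ready=[3, 4] | order so far=[2]
  pop 3: indeg[1]->2; indeg[5]->2 | ready=[4] | order so far=[2, 3]
  pop 4: indeg[0]->0; indeg[1]->1; indeg[5]->1; indeg[6]->1; indeg[7]->1 | ready=[0] | order so far=[2, 3, 4]
  pop 0: indeg[1]->0; indeg[6]->0; indeg[7]->0 | ready=[1, 6, 7] | order so far=[2, 3, 4, 0]
  pop 1: no out-edges | ready=[6, 7] | order so far=[2, 3, 4, 0, 1]
  pop 6: indeg[5]->0 | ready=[5, 7] | order so far=[2, 3, 4, 0, 1, 6]
  pop 5: no out-edges | ready=[7] | order so far=[2, 3, 4, 0, 1, 6, 5]
  pop 7: no out-edges | ready=[] | order so far=[2, 3, 4, 0, 1, 6, 5, 7]
New canonical toposort: [2, 3, 4, 0, 1, 6, 5, 7]
Compare positions:
  Node 0: index 3 -> 3 (same)
  Node 1: index 4 -> 4 (same)
  Node 2: index 0 -> 0 (same)
  Node 3: index 1 -> 1 (same)
  Node 4: index 2 -> 2 (same)
  Node 5: index 6 -> 6 (same)
  Node 6: index 5 -> 5 (same)
  Node 7: index 7 -> 7 (same)
Nodes that changed position: none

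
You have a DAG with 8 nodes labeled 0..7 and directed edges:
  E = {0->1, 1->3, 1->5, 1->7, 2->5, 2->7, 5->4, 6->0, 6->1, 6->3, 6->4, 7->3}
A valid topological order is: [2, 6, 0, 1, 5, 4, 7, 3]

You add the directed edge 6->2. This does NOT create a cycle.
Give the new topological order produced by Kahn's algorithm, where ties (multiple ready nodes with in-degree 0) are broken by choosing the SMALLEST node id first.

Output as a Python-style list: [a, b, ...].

Answer: [6, 0, 1, 2, 5, 4, 7, 3]

Derivation:
Old toposort: [2, 6, 0, 1, 5, 4, 7, 3]
Added edge: 6->2
Position of 6 (1) > position of 2 (0). Must reorder: 6 must now come before 2.
Run Kahn's algorithm (break ties by smallest node id):
  initial in-degrees: [1, 2, 1, 3, 2, 2, 0, 2]
  ready (indeg=0): [6]
  pop 6: indeg[0]->0; indeg[1]->1; indeg[2]->0; indeg[3]->2; indeg[4]->1 | ready=[0, 2] | order so far=[6]
  pop 0: indeg[1]->0 | ready=[1, 2] | order so far=[6, 0]
  pop 1: indeg[3]->1; indeg[5]->1; indeg[7]->1 | ready=[2] | order so far=[6, 0, 1]
  pop 2: indeg[5]->0; indeg[7]->0 | ready=[5, 7] | order so far=[6, 0, 1, 2]
  pop 5: indeg[4]->0 | ready=[4, 7] | order so far=[6, 0, 1, 2, 5]
  pop 4: no out-edges | ready=[7] | order so far=[6, 0, 1, 2, 5, 4]
  pop 7: indeg[3]->0 | ready=[3] | order so far=[6, 0, 1, 2, 5, 4, 7]
  pop 3: no out-edges | ready=[] | order so far=[6, 0, 1, 2, 5, 4, 7, 3]
  Result: [6, 0, 1, 2, 5, 4, 7, 3]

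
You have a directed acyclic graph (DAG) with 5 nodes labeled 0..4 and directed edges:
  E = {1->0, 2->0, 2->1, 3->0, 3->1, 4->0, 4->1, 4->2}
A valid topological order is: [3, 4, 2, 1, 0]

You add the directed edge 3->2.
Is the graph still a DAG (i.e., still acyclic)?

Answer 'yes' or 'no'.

Given toposort: [3, 4, 2, 1, 0]
Position of 3: index 0; position of 2: index 2
New edge 3->2: forward
Forward edge: respects the existing order. Still a DAG, same toposort still valid.
Still a DAG? yes

Answer: yes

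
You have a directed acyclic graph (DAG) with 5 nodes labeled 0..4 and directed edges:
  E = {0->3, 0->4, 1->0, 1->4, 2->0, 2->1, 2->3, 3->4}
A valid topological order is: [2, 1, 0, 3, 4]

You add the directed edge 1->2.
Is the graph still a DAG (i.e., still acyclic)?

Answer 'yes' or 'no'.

Given toposort: [2, 1, 0, 3, 4]
Position of 1: index 1; position of 2: index 0
New edge 1->2: backward (u after v in old order)
Backward edge: old toposort is now invalid. Check if this creates a cycle.
Does 2 already reach 1? Reachable from 2: [0, 1, 2, 3, 4]. YES -> cycle!
Still a DAG? no

Answer: no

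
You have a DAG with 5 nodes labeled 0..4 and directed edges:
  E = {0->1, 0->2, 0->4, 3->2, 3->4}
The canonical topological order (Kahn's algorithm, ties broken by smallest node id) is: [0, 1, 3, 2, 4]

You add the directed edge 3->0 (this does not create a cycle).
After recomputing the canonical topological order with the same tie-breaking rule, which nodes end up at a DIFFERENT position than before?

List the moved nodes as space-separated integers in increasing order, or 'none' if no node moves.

Answer: 0 1 3

Derivation:
Old toposort: [0, 1, 3, 2, 4]
Added edge 3->0
Recompute Kahn (smallest-id tiebreak):
  initial in-degrees: [1, 1, 2, 0, 2]
  ready (indeg=0): [3]
  pop 3: indeg[0]->0; indeg[2]->1; indeg[4]->1 | ready=[0] | order so far=[3]
  pop 0: indeg[1]->0; indeg[2]->0; indeg[4]->0 | ready=[1, 2, 4] | order so far=[3, 0]
  pop 1: no out-edges | ready=[2, 4] | order so far=[3, 0, 1]
  pop 2: no out-edges | ready=[4] | order so far=[3, 0, 1, 2]
  pop 4: no out-edges | ready=[] | order so far=[3, 0, 1, 2, 4]
New canonical toposort: [3, 0, 1, 2, 4]
Compare positions:
  Node 0: index 0 -> 1 (moved)
  Node 1: index 1 -> 2 (moved)
  Node 2: index 3 -> 3 (same)
  Node 3: index 2 -> 0 (moved)
  Node 4: index 4 -> 4 (same)
Nodes that changed position: 0 1 3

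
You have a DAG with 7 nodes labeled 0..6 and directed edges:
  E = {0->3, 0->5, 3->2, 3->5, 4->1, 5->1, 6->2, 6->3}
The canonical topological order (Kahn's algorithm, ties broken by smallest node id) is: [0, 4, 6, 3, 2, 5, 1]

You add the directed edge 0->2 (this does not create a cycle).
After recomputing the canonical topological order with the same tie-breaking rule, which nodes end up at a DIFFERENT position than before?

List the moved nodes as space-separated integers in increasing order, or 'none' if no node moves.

Answer: none

Derivation:
Old toposort: [0, 4, 6, 3, 2, 5, 1]
Added edge 0->2
Recompute Kahn (smallest-id tiebreak):
  initial in-degrees: [0, 2, 3, 2, 0, 2, 0]
  ready (indeg=0): [0, 4, 6]
  pop 0: indeg[2]->2; indeg[3]->1; indeg[5]->1 | ready=[4, 6] | order so far=[0]
  pop 4: indeg[1]->1 | ready=[6] | order so far=[0, 4]
  pop 6: indeg[2]->1; indeg[3]->0 | ready=[3] | order so far=[0, 4, 6]
  pop 3: indeg[2]->0; indeg[5]->0 | ready=[2, 5] | order so far=[0, 4, 6, 3]
  pop 2: no out-edges | ready=[5] | order so far=[0, 4, 6, 3, 2]
  pop 5: indeg[1]->0 | ready=[1] | order so far=[0, 4, 6, 3, 2, 5]
  pop 1: no out-edges | ready=[] | order so far=[0, 4, 6, 3, 2, 5, 1]
New canonical toposort: [0, 4, 6, 3, 2, 5, 1]
Compare positions:
  Node 0: index 0 -> 0 (same)
  Node 1: index 6 -> 6 (same)
  Node 2: index 4 -> 4 (same)
  Node 3: index 3 -> 3 (same)
  Node 4: index 1 -> 1 (same)
  Node 5: index 5 -> 5 (same)
  Node 6: index 2 -> 2 (same)
Nodes that changed position: none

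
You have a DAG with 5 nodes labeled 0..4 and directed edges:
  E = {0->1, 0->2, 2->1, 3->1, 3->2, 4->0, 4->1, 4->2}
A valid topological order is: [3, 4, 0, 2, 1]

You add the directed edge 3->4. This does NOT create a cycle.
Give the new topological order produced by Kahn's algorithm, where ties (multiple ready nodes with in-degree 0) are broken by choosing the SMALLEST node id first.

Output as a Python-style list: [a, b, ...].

Answer: [3, 4, 0, 2, 1]

Derivation:
Old toposort: [3, 4, 0, 2, 1]
Added edge: 3->4
Position of 3 (0) < position of 4 (1). Old order still valid.
Run Kahn's algorithm (break ties by smallest node id):
  initial in-degrees: [1, 4, 3, 0, 1]
  ready (indeg=0): [3]
  pop 3: indeg[1]->3; indeg[2]->2; indeg[4]->0 | ready=[4] | order so far=[3]
  pop 4: indeg[0]->0; indeg[1]->2; indeg[2]->1 | ready=[0] | order so far=[3, 4]
  pop 0: indeg[1]->1; indeg[2]->0 | ready=[2] | order so far=[3, 4, 0]
  pop 2: indeg[1]->0 | ready=[1] | order so far=[3, 4, 0, 2]
  pop 1: no out-edges | ready=[] | order so far=[3, 4, 0, 2, 1]
  Result: [3, 4, 0, 2, 1]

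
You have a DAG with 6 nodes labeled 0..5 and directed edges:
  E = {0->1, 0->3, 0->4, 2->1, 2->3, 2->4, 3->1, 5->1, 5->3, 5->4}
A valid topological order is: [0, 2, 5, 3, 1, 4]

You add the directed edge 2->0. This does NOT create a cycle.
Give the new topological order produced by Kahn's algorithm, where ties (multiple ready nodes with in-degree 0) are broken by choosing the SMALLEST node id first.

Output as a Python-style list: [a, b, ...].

Answer: [2, 0, 5, 3, 1, 4]

Derivation:
Old toposort: [0, 2, 5, 3, 1, 4]
Added edge: 2->0
Position of 2 (1) > position of 0 (0). Must reorder: 2 must now come before 0.
Run Kahn's algorithm (break ties by smallest node id):
  initial in-degrees: [1, 4, 0, 3, 3, 0]
  ready (indeg=0): [2, 5]
  pop 2: indeg[0]->0; indeg[1]->3; indeg[3]->2; indeg[4]->2 | ready=[0, 5] | order so far=[2]
  pop 0: indeg[1]->2; indeg[3]->1; indeg[4]->1 | ready=[5] | order so far=[2, 0]
  pop 5: indeg[1]->1; indeg[3]->0; indeg[4]->0 | ready=[3, 4] | order so far=[2, 0, 5]
  pop 3: indeg[1]->0 | ready=[1, 4] | order so far=[2, 0, 5, 3]
  pop 1: no out-edges | ready=[4] | order so far=[2, 0, 5, 3, 1]
  pop 4: no out-edges | ready=[] | order so far=[2, 0, 5, 3, 1, 4]
  Result: [2, 0, 5, 3, 1, 4]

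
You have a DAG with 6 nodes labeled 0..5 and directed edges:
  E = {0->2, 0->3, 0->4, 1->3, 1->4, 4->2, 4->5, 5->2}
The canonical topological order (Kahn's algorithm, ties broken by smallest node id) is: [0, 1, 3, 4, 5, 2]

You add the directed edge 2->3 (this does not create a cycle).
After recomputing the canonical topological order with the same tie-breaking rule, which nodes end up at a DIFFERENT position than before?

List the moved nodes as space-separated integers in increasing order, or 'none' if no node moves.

Answer: 2 3 4 5

Derivation:
Old toposort: [0, 1, 3, 4, 5, 2]
Added edge 2->3
Recompute Kahn (smallest-id tiebreak):
  initial in-degrees: [0, 0, 3, 3, 2, 1]
  ready (indeg=0): [0, 1]
  pop 0: indeg[2]->2; indeg[3]->2; indeg[4]->1 | ready=[1] | order so far=[0]
  pop 1: indeg[3]->1; indeg[4]->0 | ready=[4] | order so far=[0, 1]
  pop 4: indeg[2]->1; indeg[5]->0 | ready=[5] | order so far=[0, 1, 4]
  pop 5: indeg[2]->0 | ready=[2] | order so far=[0, 1, 4, 5]
  pop 2: indeg[3]->0 | ready=[3] | order so far=[0, 1, 4, 5, 2]
  pop 3: no out-edges | ready=[] | order so far=[0, 1, 4, 5, 2, 3]
New canonical toposort: [0, 1, 4, 5, 2, 3]
Compare positions:
  Node 0: index 0 -> 0 (same)
  Node 1: index 1 -> 1 (same)
  Node 2: index 5 -> 4 (moved)
  Node 3: index 2 -> 5 (moved)
  Node 4: index 3 -> 2 (moved)
  Node 5: index 4 -> 3 (moved)
Nodes that changed position: 2 3 4 5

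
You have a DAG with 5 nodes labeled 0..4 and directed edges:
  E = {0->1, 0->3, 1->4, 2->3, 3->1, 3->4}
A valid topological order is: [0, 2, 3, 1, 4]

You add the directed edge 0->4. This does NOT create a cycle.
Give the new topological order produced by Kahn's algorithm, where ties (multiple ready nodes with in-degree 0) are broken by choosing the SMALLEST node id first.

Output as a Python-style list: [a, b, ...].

Old toposort: [0, 2, 3, 1, 4]
Added edge: 0->4
Position of 0 (0) < position of 4 (4). Old order still valid.
Run Kahn's algorithm (break ties by smallest node id):
  initial in-degrees: [0, 2, 0, 2, 3]
  ready (indeg=0): [0, 2]
  pop 0: indeg[1]->1; indeg[3]->1; indeg[4]->2 | ready=[2] | order so far=[0]
  pop 2: indeg[3]->0 | ready=[3] | order so far=[0, 2]
  pop 3: indeg[1]->0; indeg[4]->1 | ready=[1] | order so far=[0, 2, 3]
  pop 1: indeg[4]->0 | ready=[4] | order so far=[0, 2, 3, 1]
  pop 4: no out-edges | ready=[] | order so far=[0, 2, 3, 1, 4]
  Result: [0, 2, 3, 1, 4]

Answer: [0, 2, 3, 1, 4]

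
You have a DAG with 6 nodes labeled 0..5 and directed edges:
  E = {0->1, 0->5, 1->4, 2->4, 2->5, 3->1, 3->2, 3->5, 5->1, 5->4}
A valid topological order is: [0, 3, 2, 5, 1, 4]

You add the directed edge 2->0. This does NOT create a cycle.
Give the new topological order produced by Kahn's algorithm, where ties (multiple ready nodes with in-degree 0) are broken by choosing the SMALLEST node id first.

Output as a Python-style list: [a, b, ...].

Answer: [3, 2, 0, 5, 1, 4]

Derivation:
Old toposort: [0, 3, 2, 5, 1, 4]
Added edge: 2->0
Position of 2 (2) > position of 0 (0). Must reorder: 2 must now come before 0.
Run Kahn's algorithm (break ties by smallest node id):
  initial in-degrees: [1, 3, 1, 0, 3, 3]
  ready (indeg=0): [3]
  pop 3: indeg[1]->2; indeg[2]->0; indeg[5]->2 | ready=[2] | order so far=[3]
  pop 2: indeg[0]->0; indeg[4]->2; indeg[5]->1 | ready=[0] | order so far=[3, 2]
  pop 0: indeg[1]->1; indeg[5]->0 | ready=[5] | order so far=[3, 2, 0]
  pop 5: indeg[1]->0; indeg[4]->1 | ready=[1] | order so far=[3, 2, 0, 5]
  pop 1: indeg[4]->0 | ready=[4] | order so far=[3, 2, 0, 5, 1]
  pop 4: no out-edges | ready=[] | order so far=[3, 2, 0, 5, 1, 4]
  Result: [3, 2, 0, 5, 1, 4]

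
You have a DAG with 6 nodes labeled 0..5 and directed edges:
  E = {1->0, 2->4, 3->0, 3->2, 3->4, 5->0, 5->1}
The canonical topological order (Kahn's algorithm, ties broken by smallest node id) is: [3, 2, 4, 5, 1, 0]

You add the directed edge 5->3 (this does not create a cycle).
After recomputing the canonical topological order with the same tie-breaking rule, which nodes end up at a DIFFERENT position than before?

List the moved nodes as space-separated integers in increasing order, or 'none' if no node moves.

Old toposort: [3, 2, 4, 5, 1, 0]
Added edge 5->3
Recompute Kahn (smallest-id tiebreak):
  initial in-degrees: [3, 1, 1, 1, 2, 0]
  ready (indeg=0): [5]
  pop 5: indeg[0]->2; indeg[1]->0; indeg[3]->0 | ready=[1, 3] | order so far=[5]
  pop 1: indeg[0]->1 | ready=[3] | order so far=[5, 1]
  pop 3: indeg[0]->0; indeg[2]->0; indeg[4]->1 | ready=[0, 2] | order so far=[5, 1, 3]
  pop 0: no out-edges | ready=[2] | order so far=[5, 1, 3, 0]
  pop 2: indeg[4]->0 | ready=[4] | order so far=[5, 1, 3, 0, 2]
  pop 4: no out-edges | ready=[] | order so far=[5, 1, 3, 0, 2, 4]
New canonical toposort: [5, 1, 3, 0, 2, 4]
Compare positions:
  Node 0: index 5 -> 3 (moved)
  Node 1: index 4 -> 1 (moved)
  Node 2: index 1 -> 4 (moved)
  Node 3: index 0 -> 2 (moved)
  Node 4: index 2 -> 5 (moved)
  Node 5: index 3 -> 0 (moved)
Nodes that changed position: 0 1 2 3 4 5

Answer: 0 1 2 3 4 5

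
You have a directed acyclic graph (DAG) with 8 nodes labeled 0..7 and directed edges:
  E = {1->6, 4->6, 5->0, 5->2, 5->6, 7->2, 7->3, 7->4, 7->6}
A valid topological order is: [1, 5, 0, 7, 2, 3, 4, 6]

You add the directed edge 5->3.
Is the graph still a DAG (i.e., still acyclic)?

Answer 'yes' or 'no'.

Answer: yes

Derivation:
Given toposort: [1, 5, 0, 7, 2, 3, 4, 6]
Position of 5: index 1; position of 3: index 5
New edge 5->3: forward
Forward edge: respects the existing order. Still a DAG, same toposort still valid.
Still a DAG? yes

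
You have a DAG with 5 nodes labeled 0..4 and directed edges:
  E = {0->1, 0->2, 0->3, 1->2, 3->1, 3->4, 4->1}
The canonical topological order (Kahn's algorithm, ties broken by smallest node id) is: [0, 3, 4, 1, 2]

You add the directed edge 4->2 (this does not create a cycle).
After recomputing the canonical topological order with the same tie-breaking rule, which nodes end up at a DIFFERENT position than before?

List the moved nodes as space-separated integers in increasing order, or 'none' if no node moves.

Answer: none

Derivation:
Old toposort: [0, 3, 4, 1, 2]
Added edge 4->2
Recompute Kahn (smallest-id tiebreak):
  initial in-degrees: [0, 3, 3, 1, 1]
  ready (indeg=0): [0]
  pop 0: indeg[1]->2; indeg[2]->2; indeg[3]->0 | ready=[3] | order so far=[0]
  pop 3: indeg[1]->1; indeg[4]->0 | ready=[4] | order so far=[0, 3]
  pop 4: indeg[1]->0; indeg[2]->1 | ready=[1] | order so far=[0, 3, 4]
  pop 1: indeg[2]->0 | ready=[2] | order so far=[0, 3, 4, 1]
  pop 2: no out-edges | ready=[] | order so far=[0, 3, 4, 1, 2]
New canonical toposort: [0, 3, 4, 1, 2]
Compare positions:
  Node 0: index 0 -> 0 (same)
  Node 1: index 3 -> 3 (same)
  Node 2: index 4 -> 4 (same)
  Node 3: index 1 -> 1 (same)
  Node 4: index 2 -> 2 (same)
Nodes that changed position: none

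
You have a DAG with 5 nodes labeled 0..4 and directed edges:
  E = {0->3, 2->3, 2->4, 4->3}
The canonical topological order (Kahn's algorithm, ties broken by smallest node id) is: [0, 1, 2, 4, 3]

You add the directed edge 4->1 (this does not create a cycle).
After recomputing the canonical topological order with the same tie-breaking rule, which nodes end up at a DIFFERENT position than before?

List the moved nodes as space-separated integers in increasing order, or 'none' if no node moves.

Old toposort: [0, 1, 2, 4, 3]
Added edge 4->1
Recompute Kahn (smallest-id tiebreak):
  initial in-degrees: [0, 1, 0, 3, 1]
  ready (indeg=0): [0, 2]
  pop 0: indeg[3]->2 | ready=[2] | order so far=[0]
  pop 2: indeg[3]->1; indeg[4]->0 | ready=[4] | order so far=[0, 2]
  pop 4: indeg[1]->0; indeg[3]->0 | ready=[1, 3] | order so far=[0, 2, 4]
  pop 1: no out-edges | ready=[3] | order so far=[0, 2, 4, 1]
  pop 3: no out-edges | ready=[] | order so far=[0, 2, 4, 1, 3]
New canonical toposort: [0, 2, 4, 1, 3]
Compare positions:
  Node 0: index 0 -> 0 (same)
  Node 1: index 1 -> 3 (moved)
  Node 2: index 2 -> 1 (moved)
  Node 3: index 4 -> 4 (same)
  Node 4: index 3 -> 2 (moved)
Nodes that changed position: 1 2 4

Answer: 1 2 4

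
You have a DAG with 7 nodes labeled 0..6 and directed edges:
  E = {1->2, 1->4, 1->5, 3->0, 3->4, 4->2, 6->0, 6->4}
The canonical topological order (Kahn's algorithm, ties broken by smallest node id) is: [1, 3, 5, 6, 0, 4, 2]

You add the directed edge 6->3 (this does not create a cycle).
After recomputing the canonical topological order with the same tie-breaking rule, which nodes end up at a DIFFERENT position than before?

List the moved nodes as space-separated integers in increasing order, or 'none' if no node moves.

Answer: 3 5 6

Derivation:
Old toposort: [1, 3, 5, 6, 0, 4, 2]
Added edge 6->3
Recompute Kahn (smallest-id tiebreak):
  initial in-degrees: [2, 0, 2, 1, 3, 1, 0]
  ready (indeg=0): [1, 6]
  pop 1: indeg[2]->1; indeg[4]->2; indeg[5]->0 | ready=[5, 6] | order so far=[1]
  pop 5: no out-edges | ready=[6] | order so far=[1, 5]
  pop 6: indeg[0]->1; indeg[3]->0; indeg[4]->1 | ready=[3] | order so far=[1, 5, 6]
  pop 3: indeg[0]->0; indeg[4]->0 | ready=[0, 4] | order so far=[1, 5, 6, 3]
  pop 0: no out-edges | ready=[4] | order so far=[1, 5, 6, 3, 0]
  pop 4: indeg[2]->0 | ready=[2] | order so far=[1, 5, 6, 3, 0, 4]
  pop 2: no out-edges | ready=[] | order so far=[1, 5, 6, 3, 0, 4, 2]
New canonical toposort: [1, 5, 6, 3, 0, 4, 2]
Compare positions:
  Node 0: index 4 -> 4 (same)
  Node 1: index 0 -> 0 (same)
  Node 2: index 6 -> 6 (same)
  Node 3: index 1 -> 3 (moved)
  Node 4: index 5 -> 5 (same)
  Node 5: index 2 -> 1 (moved)
  Node 6: index 3 -> 2 (moved)
Nodes that changed position: 3 5 6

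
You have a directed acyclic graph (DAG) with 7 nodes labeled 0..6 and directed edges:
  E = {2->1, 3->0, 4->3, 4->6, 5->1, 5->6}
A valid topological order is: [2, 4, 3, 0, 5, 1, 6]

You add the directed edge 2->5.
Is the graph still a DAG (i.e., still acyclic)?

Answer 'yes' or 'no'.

Given toposort: [2, 4, 3, 0, 5, 1, 6]
Position of 2: index 0; position of 5: index 4
New edge 2->5: forward
Forward edge: respects the existing order. Still a DAG, same toposort still valid.
Still a DAG? yes

Answer: yes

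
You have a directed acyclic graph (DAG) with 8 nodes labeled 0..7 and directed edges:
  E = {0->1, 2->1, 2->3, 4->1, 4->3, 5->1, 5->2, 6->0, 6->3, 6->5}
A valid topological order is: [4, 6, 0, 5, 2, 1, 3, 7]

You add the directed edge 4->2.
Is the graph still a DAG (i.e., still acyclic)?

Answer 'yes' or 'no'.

Answer: yes

Derivation:
Given toposort: [4, 6, 0, 5, 2, 1, 3, 7]
Position of 4: index 0; position of 2: index 4
New edge 4->2: forward
Forward edge: respects the existing order. Still a DAG, same toposort still valid.
Still a DAG? yes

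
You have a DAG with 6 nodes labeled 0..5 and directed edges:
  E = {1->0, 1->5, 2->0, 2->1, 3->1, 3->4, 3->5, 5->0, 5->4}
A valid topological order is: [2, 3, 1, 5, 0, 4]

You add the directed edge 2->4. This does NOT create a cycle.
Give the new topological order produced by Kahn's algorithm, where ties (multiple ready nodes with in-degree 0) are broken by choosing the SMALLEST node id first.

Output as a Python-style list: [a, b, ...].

Answer: [2, 3, 1, 5, 0, 4]

Derivation:
Old toposort: [2, 3, 1, 5, 0, 4]
Added edge: 2->4
Position of 2 (0) < position of 4 (5). Old order still valid.
Run Kahn's algorithm (break ties by smallest node id):
  initial in-degrees: [3, 2, 0, 0, 3, 2]
  ready (indeg=0): [2, 3]
  pop 2: indeg[0]->2; indeg[1]->1; indeg[4]->2 | ready=[3] | order so far=[2]
  pop 3: indeg[1]->0; indeg[4]->1; indeg[5]->1 | ready=[1] | order so far=[2, 3]
  pop 1: indeg[0]->1; indeg[5]->0 | ready=[5] | order so far=[2, 3, 1]
  pop 5: indeg[0]->0; indeg[4]->0 | ready=[0, 4] | order so far=[2, 3, 1, 5]
  pop 0: no out-edges | ready=[4] | order so far=[2, 3, 1, 5, 0]
  pop 4: no out-edges | ready=[] | order so far=[2, 3, 1, 5, 0, 4]
  Result: [2, 3, 1, 5, 0, 4]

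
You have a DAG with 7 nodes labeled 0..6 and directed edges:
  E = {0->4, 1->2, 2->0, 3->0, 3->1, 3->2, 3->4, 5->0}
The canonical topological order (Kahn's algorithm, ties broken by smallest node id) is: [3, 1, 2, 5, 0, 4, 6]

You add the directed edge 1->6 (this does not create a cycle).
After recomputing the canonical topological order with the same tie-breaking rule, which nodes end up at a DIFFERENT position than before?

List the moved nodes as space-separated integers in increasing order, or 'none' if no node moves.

Answer: none

Derivation:
Old toposort: [3, 1, 2, 5, 0, 4, 6]
Added edge 1->6
Recompute Kahn (smallest-id tiebreak):
  initial in-degrees: [3, 1, 2, 0, 2, 0, 1]
  ready (indeg=0): [3, 5]
  pop 3: indeg[0]->2; indeg[1]->0; indeg[2]->1; indeg[4]->1 | ready=[1, 5] | order so far=[3]
  pop 1: indeg[2]->0; indeg[6]->0 | ready=[2, 5, 6] | order so far=[3, 1]
  pop 2: indeg[0]->1 | ready=[5, 6] | order so far=[3, 1, 2]
  pop 5: indeg[0]->0 | ready=[0, 6] | order so far=[3, 1, 2, 5]
  pop 0: indeg[4]->0 | ready=[4, 6] | order so far=[3, 1, 2, 5, 0]
  pop 4: no out-edges | ready=[6] | order so far=[3, 1, 2, 5, 0, 4]
  pop 6: no out-edges | ready=[] | order so far=[3, 1, 2, 5, 0, 4, 6]
New canonical toposort: [3, 1, 2, 5, 0, 4, 6]
Compare positions:
  Node 0: index 4 -> 4 (same)
  Node 1: index 1 -> 1 (same)
  Node 2: index 2 -> 2 (same)
  Node 3: index 0 -> 0 (same)
  Node 4: index 5 -> 5 (same)
  Node 5: index 3 -> 3 (same)
  Node 6: index 6 -> 6 (same)
Nodes that changed position: none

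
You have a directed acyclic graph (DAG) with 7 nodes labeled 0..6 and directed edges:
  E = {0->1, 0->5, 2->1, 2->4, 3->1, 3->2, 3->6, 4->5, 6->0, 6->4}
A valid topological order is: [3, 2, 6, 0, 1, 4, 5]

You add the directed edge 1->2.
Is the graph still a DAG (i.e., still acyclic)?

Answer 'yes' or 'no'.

Answer: no

Derivation:
Given toposort: [3, 2, 6, 0, 1, 4, 5]
Position of 1: index 4; position of 2: index 1
New edge 1->2: backward (u after v in old order)
Backward edge: old toposort is now invalid. Check if this creates a cycle.
Does 2 already reach 1? Reachable from 2: [1, 2, 4, 5]. YES -> cycle!
Still a DAG? no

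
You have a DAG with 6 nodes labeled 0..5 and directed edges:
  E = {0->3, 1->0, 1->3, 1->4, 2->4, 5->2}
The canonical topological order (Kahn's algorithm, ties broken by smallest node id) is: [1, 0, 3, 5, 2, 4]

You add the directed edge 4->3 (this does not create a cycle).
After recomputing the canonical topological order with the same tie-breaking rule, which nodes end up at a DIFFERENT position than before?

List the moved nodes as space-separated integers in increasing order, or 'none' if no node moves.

Answer: 2 3 4 5

Derivation:
Old toposort: [1, 0, 3, 5, 2, 4]
Added edge 4->3
Recompute Kahn (smallest-id tiebreak):
  initial in-degrees: [1, 0, 1, 3, 2, 0]
  ready (indeg=0): [1, 5]
  pop 1: indeg[0]->0; indeg[3]->2; indeg[4]->1 | ready=[0, 5] | order so far=[1]
  pop 0: indeg[3]->1 | ready=[5] | order so far=[1, 0]
  pop 5: indeg[2]->0 | ready=[2] | order so far=[1, 0, 5]
  pop 2: indeg[4]->0 | ready=[4] | order so far=[1, 0, 5, 2]
  pop 4: indeg[3]->0 | ready=[3] | order so far=[1, 0, 5, 2, 4]
  pop 3: no out-edges | ready=[] | order so far=[1, 0, 5, 2, 4, 3]
New canonical toposort: [1, 0, 5, 2, 4, 3]
Compare positions:
  Node 0: index 1 -> 1 (same)
  Node 1: index 0 -> 0 (same)
  Node 2: index 4 -> 3 (moved)
  Node 3: index 2 -> 5 (moved)
  Node 4: index 5 -> 4 (moved)
  Node 5: index 3 -> 2 (moved)
Nodes that changed position: 2 3 4 5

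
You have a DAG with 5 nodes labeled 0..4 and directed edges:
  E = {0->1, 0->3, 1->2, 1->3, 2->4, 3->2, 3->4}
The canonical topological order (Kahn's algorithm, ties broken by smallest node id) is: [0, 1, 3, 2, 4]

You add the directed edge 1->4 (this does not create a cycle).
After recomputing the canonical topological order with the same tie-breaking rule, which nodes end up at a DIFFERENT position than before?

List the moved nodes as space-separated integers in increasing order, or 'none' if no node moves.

Answer: none

Derivation:
Old toposort: [0, 1, 3, 2, 4]
Added edge 1->4
Recompute Kahn (smallest-id tiebreak):
  initial in-degrees: [0, 1, 2, 2, 3]
  ready (indeg=0): [0]
  pop 0: indeg[1]->0; indeg[3]->1 | ready=[1] | order so far=[0]
  pop 1: indeg[2]->1; indeg[3]->0; indeg[4]->2 | ready=[3] | order so far=[0, 1]
  pop 3: indeg[2]->0; indeg[4]->1 | ready=[2] | order so far=[0, 1, 3]
  pop 2: indeg[4]->0 | ready=[4] | order so far=[0, 1, 3, 2]
  pop 4: no out-edges | ready=[] | order so far=[0, 1, 3, 2, 4]
New canonical toposort: [0, 1, 3, 2, 4]
Compare positions:
  Node 0: index 0 -> 0 (same)
  Node 1: index 1 -> 1 (same)
  Node 2: index 3 -> 3 (same)
  Node 3: index 2 -> 2 (same)
  Node 4: index 4 -> 4 (same)
Nodes that changed position: none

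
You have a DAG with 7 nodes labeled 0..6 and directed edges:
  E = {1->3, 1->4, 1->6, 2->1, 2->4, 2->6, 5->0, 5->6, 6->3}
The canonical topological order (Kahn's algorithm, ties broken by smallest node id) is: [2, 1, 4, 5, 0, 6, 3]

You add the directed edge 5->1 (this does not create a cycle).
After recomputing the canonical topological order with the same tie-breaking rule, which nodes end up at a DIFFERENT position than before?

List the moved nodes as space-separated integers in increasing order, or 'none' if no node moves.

Answer: 0 1 4 5

Derivation:
Old toposort: [2, 1, 4, 5, 0, 6, 3]
Added edge 5->1
Recompute Kahn (smallest-id tiebreak):
  initial in-degrees: [1, 2, 0, 2, 2, 0, 3]
  ready (indeg=0): [2, 5]
  pop 2: indeg[1]->1; indeg[4]->1; indeg[6]->2 | ready=[5] | order so far=[2]
  pop 5: indeg[0]->0; indeg[1]->0; indeg[6]->1 | ready=[0, 1] | order so far=[2, 5]
  pop 0: no out-edges | ready=[1] | order so far=[2, 5, 0]
  pop 1: indeg[3]->1; indeg[4]->0; indeg[6]->0 | ready=[4, 6] | order so far=[2, 5, 0, 1]
  pop 4: no out-edges | ready=[6] | order so far=[2, 5, 0, 1, 4]
  pop 6: indeg[3]->0 | ready=[3] | order so far=[2, 5, 0, 1, 4, 6]
  pop 3: no out-edges | ready=[] | order so far=[2, 5, 0, 1, 4, 6, 3]
New canonical toposort: [2, 5, 0, 1, 4, 6, 3]
Compare positions:
  Node 0: index 4 -> 2 (moved)
  Node 1: index 1 -> 3 (moved)
  Node 2: index 0 -> 0 (same)
  Node 3: index 6 -> 6 (same)
  Node 4: index 2 -> 4 (moved)
  Node 5: index 3 -> 1 (moved)
  Node 6: index 5 -> 5 (same)
Nodes that changed position: 0 1 4 5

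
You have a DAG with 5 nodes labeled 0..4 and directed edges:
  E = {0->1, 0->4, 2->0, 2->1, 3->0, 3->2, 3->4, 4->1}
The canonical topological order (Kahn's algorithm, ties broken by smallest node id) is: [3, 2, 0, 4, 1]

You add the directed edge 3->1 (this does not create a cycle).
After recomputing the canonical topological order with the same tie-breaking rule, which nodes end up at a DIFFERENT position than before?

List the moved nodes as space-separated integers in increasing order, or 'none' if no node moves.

Old toposort: [3, 2, 0, 4, 1]
Added edge 3->1
Recompute Kahn (smallest-id tiebreak):
  initial in-degrees: [2, 4, 1, 0, 2]
  ready (indeg=0): [3]
  pop 3: indeg[0]->1; indeg[1]->3; indeg[2]->0; indeg[4]->1 | ready=[2] | order so far=[3]
  pop 2: indeg[0]->0; indeg[1]->2 | ready=[0] | order so far=[3, 2]
  pop 0: indeg[1]->1; indeg[4]->0 | ready=[4] | order so far=[3, 2, 0]
  pop 4: indeg[1]->0 | ready=[1] | order so far=[3, 2, 0, 4]
  pop 1: no out-edges | ready=[] | order so far=[3, 2, 0, 4, 1]
New canonical toposort: [3, 2, 0, 4, 1]
Compare positions:
  Node 0: index 2 -> 2 (same)
  Node 1: index 4 -> 4 (same)
  Node 2: index 1 -> 1 (same)
  Node 3: index 0 -> 0 (same)
  Node 4: index 3 -> 3 (same)
Nodes that changed position: none

Answer: none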